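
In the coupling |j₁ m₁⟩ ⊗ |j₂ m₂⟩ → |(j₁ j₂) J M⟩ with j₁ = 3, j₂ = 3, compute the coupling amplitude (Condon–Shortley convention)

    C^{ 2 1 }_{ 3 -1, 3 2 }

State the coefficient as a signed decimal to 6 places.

j₁+j₂−J=4  J+j₁−j₂=2  J−j₁+j₂=2  j₁+j₂+J+1=9
(j₁±m₁, j₂±m₂, J±M) = (2,4,5,1,3,1)
P² = 320/7
sum k=3..4:
  [3] −1/12 = -1/12
  [4] +1/48 = 1/48
S = -1/16
C² = P²·S² = 5/28 ; C = -0.422577

−√(5/28) ≈ -0.422577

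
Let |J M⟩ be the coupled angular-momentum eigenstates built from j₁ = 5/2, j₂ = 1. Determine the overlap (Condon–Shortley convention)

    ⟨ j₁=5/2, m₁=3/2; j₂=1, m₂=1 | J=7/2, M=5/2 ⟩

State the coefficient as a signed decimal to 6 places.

+√(5/7) = +0.845154

triangle: 0!×5!×2!/8! = 240/40320
(j±m)!: 4!×1!×2!×0!×6!×1! = 34560
prefactor² = (2J+1)×Δ×N² = 11520/7
  k=0: +1/(0!×0!×1!×2!×4!×0!) = 1/48
Σ = 1/48  ⇒  CG² = 11520/7×1/48² = 5/7
CG = +√(5/7) = +0.845154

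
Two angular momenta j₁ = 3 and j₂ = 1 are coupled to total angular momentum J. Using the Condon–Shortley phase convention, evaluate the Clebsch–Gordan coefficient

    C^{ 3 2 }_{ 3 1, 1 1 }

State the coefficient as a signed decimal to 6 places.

-0.645497

triangle: 1!*5!*1!/8! = 120/40320
(j±m)!: 4!*2!*2!*0!*5!*1! = 11520
prefactor² = (2J+1)*Δ*N² = 240
  k=1: −1/(1!*0!*1!*1!*4!*0!) = -1/24
Σ = -1/24  ⇒  CG² = 240*(-1/24)² = 5/12
CG = −√(5/12) = -0.645497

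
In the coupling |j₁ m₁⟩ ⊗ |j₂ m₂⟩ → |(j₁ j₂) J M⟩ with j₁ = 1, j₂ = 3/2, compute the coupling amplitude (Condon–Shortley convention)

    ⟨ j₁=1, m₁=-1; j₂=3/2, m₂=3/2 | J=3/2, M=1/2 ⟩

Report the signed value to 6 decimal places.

√[4·1!1!2!/5! · 0!2!3!0!2!1!] = √(8/5)
  +(−1)^1/∏(1,0,1,2,0,0)! = -1/2  (running -1/2)
⟨..|..⟩ = √(8/5)·(-1/2) = -0.632456

-0.632456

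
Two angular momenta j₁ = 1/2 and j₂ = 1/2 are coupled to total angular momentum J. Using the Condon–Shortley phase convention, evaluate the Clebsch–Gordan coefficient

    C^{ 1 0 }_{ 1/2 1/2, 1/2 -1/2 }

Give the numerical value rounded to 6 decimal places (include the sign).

+√(1/2) ≈ +0.707107

triangle: 0!·1!·1!/3! = 1/6
(j±m)!: 1!·0!·0!·1!·1!·1! = 1
prefactor² = (2J+1)·Δ·N² = 1/2
  k=0: +1/(0!·0!·0!·0!·1!·1!) = 1
Σ = 1  ⇒  CG² = 1/2·1² = 1/2
CG = +√(1/2) = +0.707107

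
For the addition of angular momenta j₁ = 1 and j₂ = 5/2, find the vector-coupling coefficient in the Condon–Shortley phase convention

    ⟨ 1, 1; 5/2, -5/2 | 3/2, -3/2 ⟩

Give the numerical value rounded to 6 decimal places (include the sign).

j₁+j₂−J=2  J+j₁−j₂=0  J−j₁+j₂=3  j₁+j₂+J+1=6
(j₁±m₁, j₂±m₂, J±M) = (2,0,0,5,0,3)
P² = 96
sum k=0..0:
  [0] +1/12 = 1/12
S = 1/12
C² = P²·S² = 2/3 ; C = +0.816497

+√(2/3) ≈ +0.816497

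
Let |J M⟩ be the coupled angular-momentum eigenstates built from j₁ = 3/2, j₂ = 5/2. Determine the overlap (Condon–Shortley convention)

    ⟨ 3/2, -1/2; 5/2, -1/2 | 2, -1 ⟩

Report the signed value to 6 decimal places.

−√(25/84) ≈ -0.545545

√[5·2!1!3!/7! · 1!2!2!3!1!3!] = √(12/7)
  +(−1)^1/∏(1,1,1,1,0,2)! = -1/2  (running -1/2)
  +(−1)^2/∏(2,0,0,0,1,3)! = 1/12  (running -5/12)
⟨..|..⟩ = √(12/7)·(-5/12) = -0.545545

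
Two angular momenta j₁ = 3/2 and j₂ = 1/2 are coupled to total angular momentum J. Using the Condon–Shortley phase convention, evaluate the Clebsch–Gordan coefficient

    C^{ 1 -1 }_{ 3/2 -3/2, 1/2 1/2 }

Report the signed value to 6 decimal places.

-0.866025  (= −√(3/4))

triangle: 1!·2!·0!/4! = 2/24
(j±m)!: 0!·3!·1!·0!·0!·2! = 12
prefactor² = (2J+1)·Δ·N² = 3
  k=1: −1/(1!·0!·2!·0!·0!·0!) = -1/2
Σ = -1/2  ⇒  CG² = 3·(-1/2)² = 3/4
CG = −√(3/4) = -0.866025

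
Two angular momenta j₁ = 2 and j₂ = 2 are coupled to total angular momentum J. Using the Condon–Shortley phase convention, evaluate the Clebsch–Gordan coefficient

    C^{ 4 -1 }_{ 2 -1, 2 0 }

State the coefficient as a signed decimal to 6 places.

+√(3/7) ≈ +0.654654

√[9·0!4!4!/9! · 1!3!2!2!3!5!] = √(1728/7)
  +(−1)^0/∏(0,0,3,2,1,2)! = 1/24  (running 1/24)
⟨..|..⟩ = √(1728/7)·(1/24) = +0.654654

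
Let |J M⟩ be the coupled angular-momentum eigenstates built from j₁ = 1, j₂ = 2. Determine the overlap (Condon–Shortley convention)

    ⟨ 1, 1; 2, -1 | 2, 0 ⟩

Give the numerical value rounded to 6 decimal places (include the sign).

+√(1/2) ≈ +0.707107

triangle: 1!×1!×3!/6! = 6/720
(j±m)!: 2!×0!×1!×3!×2!×2! = 48
prefactor² = (2J+1)×Δ×N² = 2
  k=0: +1/(0!×1!×0!×1!×1!×2!) = 1/2
Σ = 1/2  ⇒  CG² = 2×1/2² = 1/2
CG = +√(1/2) = +0.707107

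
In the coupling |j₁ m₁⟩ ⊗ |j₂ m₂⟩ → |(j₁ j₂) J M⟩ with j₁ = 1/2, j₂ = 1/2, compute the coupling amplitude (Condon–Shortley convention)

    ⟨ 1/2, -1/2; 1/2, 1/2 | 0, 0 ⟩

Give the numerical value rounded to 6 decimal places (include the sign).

j₁+j₂−J=1  J+j₁−j₂=0  J−j₁+j₂=0  j₁+j₂+J+1=2
(j₁±m₁, j₂±m₂, J±M) = (0,1,1,0,0,0)
P² = 1/2
sum k=1..1:
  [1] −1/1 = -1
S = -1
C² = P²·S² = 1/2 ; C = -0.707107

-0.707107  (= −√(1/2))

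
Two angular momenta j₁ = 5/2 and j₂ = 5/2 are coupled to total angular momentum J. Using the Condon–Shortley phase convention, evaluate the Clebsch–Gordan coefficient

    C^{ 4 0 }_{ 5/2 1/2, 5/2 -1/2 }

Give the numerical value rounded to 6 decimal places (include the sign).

+√(1/7) = +0.377964

j₁+j₂−J=1  J+j₁−j₂=4  J−j₁+j₂=4  j₁+j₂+J+1=10
(j₁±m₁, j₂±m₂, J±M) = (3,2,2,3,4,4)
P² = 20736/175
sum k=0..1:
  [0] +1/16 = 1/16
  [1] −1/36 = -1/36
S = 5/144
C² = P²·S² = 1/7 ; C = +0.377964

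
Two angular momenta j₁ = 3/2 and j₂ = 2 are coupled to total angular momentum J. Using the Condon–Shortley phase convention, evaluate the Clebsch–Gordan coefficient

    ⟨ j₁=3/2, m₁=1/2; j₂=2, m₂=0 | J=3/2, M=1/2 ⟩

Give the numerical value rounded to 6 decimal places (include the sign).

-0.447214  (= −√(1/5))

j₁+j₂−J=2  J+j₁−j₂=1  J−j₁+j₂=2  j₁+j₂+J+1=6
(j₁±m₁, j₂±m₂, J±M) = (2,1,2,2,2,1)
P² = 16/45
sum k=0..1:
  [0] +1/4 = 1/4
  [1] −1/1 = -1
S = -3/4
C² = P²·S² = 1/5 ; C = -0.447214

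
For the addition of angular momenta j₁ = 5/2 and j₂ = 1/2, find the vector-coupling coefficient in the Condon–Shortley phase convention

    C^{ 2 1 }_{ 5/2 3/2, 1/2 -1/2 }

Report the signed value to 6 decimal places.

+0.816497

triangle: 1!×4!×0!/6! = 24/720
(j±m)!: 4!×1!×0!×1!×3!×1! = 144
prefactor² = (2J+1)×Δ×N² = 24
  k=0: +1/(0!×1!×1!×0!×3!×0!) = 1/6
Σ = 1/6  ⇒  CG² = 24×1/6² = 2/3
CG = +√(2/3) = +0.816497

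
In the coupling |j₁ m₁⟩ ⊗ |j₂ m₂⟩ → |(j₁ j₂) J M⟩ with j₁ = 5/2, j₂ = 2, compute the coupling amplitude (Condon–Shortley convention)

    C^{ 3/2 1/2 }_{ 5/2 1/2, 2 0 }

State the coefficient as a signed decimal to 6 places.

−√(2/35) ≈ -0.239046

j₁+j₂−J=3  J+j₁−j₂=2  J−j₁+j₂=1  j₁+j₂+J+1=7
(j₁±m₁, j₂±m₂, J±M) = (3,2,2,2,2,1)
P² = 32/35
sum k=1..2:
  [1] −1/2 = -1/2
  [2] +1/4 = 1/4
S = -1/4
C² = P²·S² = 2/35 ; C = -0.239046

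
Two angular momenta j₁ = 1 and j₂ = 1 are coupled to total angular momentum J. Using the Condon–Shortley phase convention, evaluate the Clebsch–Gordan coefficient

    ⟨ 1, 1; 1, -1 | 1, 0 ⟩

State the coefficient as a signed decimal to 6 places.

triangle: 1!·1!·1!/4! = 1/24
(j±m)!: 2!·0!·0!·2!·1!·1! = 4
prefactor² = (2J+1)·Δ·N² = 1/2
  k=0: +1/(0!·1!·0!·0!·1!·1!) = 1
Σ = 1  ⇒  CG² = 1/2·1² = 1/2
CG = +√(1/2) = +0.707107

+√(1/2) ≈ +0.707107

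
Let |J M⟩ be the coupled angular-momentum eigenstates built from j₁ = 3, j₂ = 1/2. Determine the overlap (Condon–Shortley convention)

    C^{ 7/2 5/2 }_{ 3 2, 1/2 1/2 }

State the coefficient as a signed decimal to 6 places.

√[8·0!6!1!/8! · 5!1!1!0!6!1!] = √(86400/7)
  +(−1)^0/∏(0,0,1,1,5,0)! = 1/120  (running 1/120)
⟨..|..⟩ = √(86400/7)·(1/120) = +0.925820

+0.925820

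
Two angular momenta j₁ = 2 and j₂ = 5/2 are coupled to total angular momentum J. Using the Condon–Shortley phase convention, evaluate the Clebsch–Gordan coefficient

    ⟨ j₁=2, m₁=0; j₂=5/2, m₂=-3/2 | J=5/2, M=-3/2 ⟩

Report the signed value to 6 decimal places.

−√(1/70) = -0.119523

triangle: 2!×2!×3!/8! = 24/40320
(j±m)!: 2!×2!×1!×4!×1!×4! = 2304
prefactor² = (2J+1)×Δ×N² = 288/35
  k=0: +1/(0!×2!×2!×1!×0!×2!) = 1/8
  k=1: −1/(1!×1!×1!×0!×1!×3!) = -1/6
Σ = -1/24  ⇒  CG² = 288/35×(-1/24)² = 1/70
CG = −√(1/70) = -0.119523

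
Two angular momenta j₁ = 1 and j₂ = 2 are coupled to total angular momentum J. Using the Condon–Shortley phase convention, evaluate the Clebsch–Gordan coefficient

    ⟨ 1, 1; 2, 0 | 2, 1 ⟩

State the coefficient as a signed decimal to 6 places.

+0.707107

√[5·1!1!3!/6! · 2!0!2!2!3!1!] = √(2)
  +(−1)^0/∏(0,1,0,2,1,1)! = 1/2  (running 1/2)
⟨..|..⟩ = √(2)·(1/2) = +0.707107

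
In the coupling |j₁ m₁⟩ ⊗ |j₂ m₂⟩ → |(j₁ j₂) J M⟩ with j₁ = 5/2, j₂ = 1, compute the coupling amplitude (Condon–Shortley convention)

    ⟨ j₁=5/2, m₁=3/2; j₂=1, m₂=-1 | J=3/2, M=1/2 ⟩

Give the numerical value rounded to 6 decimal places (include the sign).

+√(2/5) = +0.632456

j₁+j₂−J=2  J+j₁−j₂=3  J−j₁+j₂=0  j₁+j₂+J+1=6
(j₁±m₁, j₂±m₂, J±M) = (4,1,0,2,2,1)
P² = 32/5
sum k=0..0:
  [0] +1/4 = 1/4
S = 1/4
C² = P²·S² = 2/5 ; C = +0.632456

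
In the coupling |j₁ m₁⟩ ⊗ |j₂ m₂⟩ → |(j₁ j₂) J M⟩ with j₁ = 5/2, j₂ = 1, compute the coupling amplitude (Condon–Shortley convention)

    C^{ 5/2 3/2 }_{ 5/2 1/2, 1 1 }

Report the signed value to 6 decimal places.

-0.676123

triangle: 1!×4!×1!/7! = 24/5040
(j±m)!: 3!×2!×2!×0!×4!×1! = 576
prefactor² = (2J+1)×Δ×N² = 576/35
  k=1: −1/(1!×0!×1!×1!×3!×0!) = -1/6
Σ = -1/6  ⇒  CG² = 576/35×(-1/6)² = 16/35
CG = −√(16/35) = -0.676123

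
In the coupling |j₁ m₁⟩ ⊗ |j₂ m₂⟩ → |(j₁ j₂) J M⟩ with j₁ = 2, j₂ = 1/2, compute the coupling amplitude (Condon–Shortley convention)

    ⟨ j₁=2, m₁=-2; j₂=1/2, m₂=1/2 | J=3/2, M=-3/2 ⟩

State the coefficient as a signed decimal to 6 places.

-0.894427  (= −√(4/5))

√[4·1!3!0!/5! · 0!4!1!0!0!3!] = √(144/5)
  +(−1)^1/∏(1,0,3,0,0,0)! = -1/6  (running -1/6)
⟨..|..⟩ = √(144/5)·(-1/6) = -0.894427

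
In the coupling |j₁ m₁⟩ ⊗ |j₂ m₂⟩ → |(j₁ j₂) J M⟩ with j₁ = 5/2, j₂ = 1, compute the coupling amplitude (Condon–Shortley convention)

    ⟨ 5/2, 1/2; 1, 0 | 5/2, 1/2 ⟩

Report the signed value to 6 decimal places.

√[6·1!4!1!/7! · 3!2!1!1!3!2!] = √(144/35)
  +(−1)^0/∏(0,1,2,1,2,0)! = 1/4  (running 1/4)
  +(−1)^1/∏(1,0,1,0,3,1)! = -1/6  (running 1/12)
⟨..|..⟩ = √(144/35)·(1/12) = +0.169031

+√(1/35) ≈ +0.169031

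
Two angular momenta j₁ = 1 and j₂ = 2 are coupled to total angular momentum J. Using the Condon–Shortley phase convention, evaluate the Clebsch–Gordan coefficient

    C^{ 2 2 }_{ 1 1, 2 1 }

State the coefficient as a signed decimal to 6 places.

j₁+j₂−J=1  J+j₁−j₂=1  J−j₁+j₂=3  j₁+j₂+J+1=6
(j₁±m₁, j₂±m₂, J±M) = (2,0,3,1,4,0)
P² = 12
sum k=0..0:
  [0] +1/6 = 1/6
S = 1/6
C² = P²·S² = 1/3 ; C = +0.577350

+√(1/3) = +0.577350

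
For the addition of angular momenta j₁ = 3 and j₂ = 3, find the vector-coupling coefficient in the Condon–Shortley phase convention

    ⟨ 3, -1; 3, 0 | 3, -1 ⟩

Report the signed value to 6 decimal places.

+√(1/6) = +0.408248

triangle: 3!×3!×3!/10! = 216/3628800
(j±m)!: 2!×4!×3!×3!×2!×4! = 82944
prefactor² = (2J+1)×Δ×N² = 864/25
  k=1: −1/(1!×2!×3!×2!×0!×1!) = -1/24
  k=2: +1/(2!×1!×2!×1!×1!×2!) = 1/8
  k=3: −1/(3!×0!×1!×0!×2!×3!) = -1/72
Σ = 5/72  ⇒  CG² = 864/25×5/72² = 1/6
CG = +√(1/6) = +0.408248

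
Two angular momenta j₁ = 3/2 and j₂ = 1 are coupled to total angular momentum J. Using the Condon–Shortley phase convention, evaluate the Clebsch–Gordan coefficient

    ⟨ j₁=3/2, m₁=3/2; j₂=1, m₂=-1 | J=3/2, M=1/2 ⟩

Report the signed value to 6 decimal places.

triangle: 1!*2!*1!/5! = 2/120
(j±m)!: 3!*0!*0!*2!*2!*1! = 24
prefactor² = (2J+1)*Δ*N² = 8/5
  k=0: +1/(0!*1!*0!*0!*2!*1!) = 1/2
Σ = 1/2  ⇒  CG² = 8/5*1/2² = 2/5
CG = +√(2/5) = +0.632456

+√(2/5) ≈ +0.632456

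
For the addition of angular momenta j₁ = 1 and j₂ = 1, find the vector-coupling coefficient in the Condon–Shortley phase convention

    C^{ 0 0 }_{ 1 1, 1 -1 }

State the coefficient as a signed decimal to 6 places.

+0.577350

j₁+j₂−J=2  J+j₁−j₂=0  J−j₁+j₂=0  j₁+j₂+J+1=3
(j₁±m₁, j₂±m₂, J±M) = (2,0,0,2,0,0)
P² = 4/3
sum k=0..0:
  [0] +1/2 = 1/2
S = 1/2
C² = P²·S² = 1/3 ; C = +0.577350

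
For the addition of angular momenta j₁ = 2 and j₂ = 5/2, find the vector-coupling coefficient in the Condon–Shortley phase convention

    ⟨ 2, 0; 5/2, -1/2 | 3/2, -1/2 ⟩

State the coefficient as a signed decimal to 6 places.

−√(2/35) ≈ -0.239046

j₁+j₂−J=3  J+j₁−j₂=1  J−j₁+j₂=2  j₁+j₂+J+1=7
(j₁±m₁, j₂±m₂, J±M) = (2,2,2,3,1,2)
P² = 32/35
sum k=1..2:
  [1] −1/2 = -1/2
  [2] +1/4 = 1/4
S = -1/4
C² = P²·S² = 2/35 ; C = -0.239046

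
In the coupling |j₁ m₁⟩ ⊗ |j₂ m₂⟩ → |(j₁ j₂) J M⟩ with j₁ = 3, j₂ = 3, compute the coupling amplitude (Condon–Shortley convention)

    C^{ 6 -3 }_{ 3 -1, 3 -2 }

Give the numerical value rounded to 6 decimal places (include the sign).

√[13·0!6!6!/13! · 2!4!1!5!3!9!] = √(149299200/11)
  +(−1)^0/∏(0,0,4,1,2,5)! = 1/5760  (running 1/5760)
⟨..|..⟩ = √(149299200/11)·(1/5760) = +0.639602

+√(9/22) = +0.639602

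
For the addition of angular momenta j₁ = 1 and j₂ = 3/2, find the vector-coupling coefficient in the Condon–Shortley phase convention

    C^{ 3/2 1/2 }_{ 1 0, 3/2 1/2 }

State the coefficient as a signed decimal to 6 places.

triangle: 1!*1!*2!/5! = 2/120
(j±m)!: 1!*1!*2!*1!*2!*1! = 4
prefactor² = (2J+1)*Δ*N² = 4/15
  k=0: +1/(0!*1!*1!*2!*0!*0!) = 1/2
  k=1: −1/(1!*0!*0!*1!*1!*1!) = -1
Σ = -1/2  ⇒  CG² = 4/15*(-1/2)² = 1/15
CG = −√(1/15) = -0.258199

-0.258199  (= −√(1/15))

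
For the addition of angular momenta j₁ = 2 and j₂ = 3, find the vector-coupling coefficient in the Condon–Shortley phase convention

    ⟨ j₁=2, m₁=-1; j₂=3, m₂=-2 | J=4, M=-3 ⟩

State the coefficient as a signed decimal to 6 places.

+√(1/20) ≈ +0.223607

triangle: 1!×3!×5!/10! = 720/3628800
(j±m)!: 1!×3!×1!×5!×1!×7! = 3628800
prefactor² = (2J+1)×Δ×N² = 6480
  k=0: +1/(0!×1!×3!×1!×0!×4!) = 1/144
  k=1: −1/(1!×0!×2!×0!×1!×5!) = -1/240
Σ = 1/360  ⇒  CG² = 6480×1/360² = 1/20
CG = +√(1/20) = +0.223607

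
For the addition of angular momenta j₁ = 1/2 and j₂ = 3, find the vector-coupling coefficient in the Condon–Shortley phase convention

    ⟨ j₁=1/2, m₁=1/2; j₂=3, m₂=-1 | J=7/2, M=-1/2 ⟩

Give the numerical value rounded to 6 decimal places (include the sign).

+√(3/7) ≈ +0.654654

triangle: 0!×1!×6!/8! = 720/40320
(j±m)!: 1!×0!×2!×4!×3!×4! = 6912
prefactor² = (2J+1)×Δ×N² = 6912/7
  k=0: +1/(0!×0!×0!×2!×1!×4!) = 1/48
Σ = 1/48  ⇒  CG² = 6912/7×1/48² = 3/7
CG = +√(3/7) = +0.654654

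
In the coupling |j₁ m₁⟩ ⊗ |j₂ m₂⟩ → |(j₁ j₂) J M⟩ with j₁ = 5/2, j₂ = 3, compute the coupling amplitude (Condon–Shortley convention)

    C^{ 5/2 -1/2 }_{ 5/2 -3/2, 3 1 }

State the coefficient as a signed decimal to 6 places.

√[6·3!2!3!/9! · 1!4!4!2!2!3!] = √(576/35)
  +(−1)^2/∏(2,1,2,2,0,1)! = 1/8  (running 1/8)
  +(−1)^3/∏(3,0,1,1,1,2)! = -1/12  (running 1/24)
⟨..|..⟩ = √(576/35)·(1/24) = +0.169031

+0.169031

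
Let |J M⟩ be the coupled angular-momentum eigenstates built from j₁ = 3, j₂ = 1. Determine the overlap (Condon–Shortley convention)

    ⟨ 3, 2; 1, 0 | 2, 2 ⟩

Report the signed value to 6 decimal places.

√[5·2!4!0!/7! · 5!1!1!1!4!0!] = √(960/7)
  +(−1)^1/∏(1,1,0,0,4,0)! = -1/24  (running -1/24)
⟨..|..⟩ = √(960/7)·(-1/24) = -0.487950

-0.487950  (= −√(5/21))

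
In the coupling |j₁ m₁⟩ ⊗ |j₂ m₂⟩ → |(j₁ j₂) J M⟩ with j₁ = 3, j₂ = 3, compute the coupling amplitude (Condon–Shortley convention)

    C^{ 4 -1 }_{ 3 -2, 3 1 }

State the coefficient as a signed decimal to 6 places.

+√(16/77) ≈ +0.455842

triangle: 2!×4!×4!/11! = 1152/39916800
(j±m)!: 1!×5!×4!×2!×3!×5! = 4147200
prefactor² = (2J+1)×Δ×N² = 82944/77
  k=1: −1/(1!×1!×4!×3!×0!×1!) = -1/144
  k=2: +1/(2!×0!×3!×2!×1!×2!) = 1/48
Σ = 1/72  ⇒  CG² = 82944/77×1/72² = 16/77
CG = +√(16/77) = +0.455842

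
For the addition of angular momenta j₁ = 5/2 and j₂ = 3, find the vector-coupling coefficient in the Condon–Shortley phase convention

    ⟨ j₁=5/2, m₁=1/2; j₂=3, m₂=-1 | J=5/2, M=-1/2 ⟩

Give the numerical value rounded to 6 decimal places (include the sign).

-0.478091

triangle: 3!*2!*3!/9! = 72/362880
(j±m)!: 3!*2!*2!*4!*2!*3! = 6912
prefactor² = (2J+1)*Δ*N² = 288/35
  k=0: +1/(0!*3!*2!*2!*0!*1!) = 1/24
  k=1: −1/(1!*2!*1!*1!*1!*2!) = -1/4
  k=2: +1/(2!*1!*0!*0!*2!*3!) = 1/24
Σ = -1/6  ⇒  CG² = 288/35*(-1/6)² = 8/35
CG = −√(8/35) = -0.478091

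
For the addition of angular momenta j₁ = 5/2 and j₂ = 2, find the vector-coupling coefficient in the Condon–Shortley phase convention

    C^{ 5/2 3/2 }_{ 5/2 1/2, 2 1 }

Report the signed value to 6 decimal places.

√[6·2!3!2!/8! · 3!2!3!1!4!1!] = √(216/35)
  +(−1)^1/∏(1,1,1,2,2,0)! = -1/4  (running -1/4)
  +(−1)^2/∏(2,0,0,1,3,1)! = 1/12  (running -1/6)
⟨..|..⟩ = √(216/35)·(-1/6) = -0.414039

-0.414039  (= −√(6/35))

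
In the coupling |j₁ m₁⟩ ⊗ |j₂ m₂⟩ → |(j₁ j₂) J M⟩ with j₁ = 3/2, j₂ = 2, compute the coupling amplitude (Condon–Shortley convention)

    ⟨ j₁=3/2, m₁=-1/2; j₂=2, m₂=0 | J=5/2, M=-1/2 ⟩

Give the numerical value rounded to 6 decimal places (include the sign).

triangle: 1!×2!×3!/7! = 12/5040
(j±m)!: 1!×2!×2!×2!×2!×3! = 96
prefactor² = (2J+1)×Δ×N² = 48/35
  k=0: +1/(0!×1!×2!×2!×0!×1!) = 1/4
  k=1: −1/(1!×0!×1!×1!×1!×2!) = -1/2
Σ = -1/4  ⇒  CG² = 48/35×(-1/4)² = 3/35
CG = −√(3/35) = -0.292770

-0.292770  (= −√(3/35))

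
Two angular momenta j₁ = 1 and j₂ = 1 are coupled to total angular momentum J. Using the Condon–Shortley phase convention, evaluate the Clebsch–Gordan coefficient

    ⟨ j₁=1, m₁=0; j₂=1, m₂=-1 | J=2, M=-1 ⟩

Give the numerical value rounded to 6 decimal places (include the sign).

+0.707107

j₁+j₂−J=0  J+j₁−j₂=2  J−j₁+j₂=2  j₁+j₂+J+1=5
(j₁±m₁, j₂±m₂, J±M) = (1,1,0,2,1,3)
P² = 2
sum k=0..0:
  [0] +1/2 = 1/2
S = 1/2
C² = P²·S² = 1/2 ; C = +0.707107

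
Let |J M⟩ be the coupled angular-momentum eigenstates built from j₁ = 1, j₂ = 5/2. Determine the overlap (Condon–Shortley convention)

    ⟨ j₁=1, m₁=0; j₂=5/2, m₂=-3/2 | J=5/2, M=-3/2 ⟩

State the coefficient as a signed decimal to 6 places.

√[6·1!1!4!/7! · 1!1!1!4!1!4!] = √(576/35)
  +(−1)^0/∏(0,1,1,1,0,3)! = 1/6  (running 1/6)
  +(−1)^1/∏(1,0,0,0,1,4)! = -1/24  (running 1/8)
⟨..|..⟩ = √(576/35)·(1/8) = +0.507093

+√(9/35) ≈ +0.507093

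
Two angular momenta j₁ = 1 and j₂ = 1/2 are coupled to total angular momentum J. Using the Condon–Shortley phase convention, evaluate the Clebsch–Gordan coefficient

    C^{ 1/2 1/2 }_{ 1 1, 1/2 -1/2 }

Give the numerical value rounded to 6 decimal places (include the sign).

+√(2/3) ≈ +0.816497

√[2·1!1!0!/3! · 2!0!0!1!1!0!] = √(2/3)
  +(−1)^0/∏(0,1,0,0,1,0)! = 1  (running 1)
⟨..|..⟩ = √(2/3)·(1) = +0.816497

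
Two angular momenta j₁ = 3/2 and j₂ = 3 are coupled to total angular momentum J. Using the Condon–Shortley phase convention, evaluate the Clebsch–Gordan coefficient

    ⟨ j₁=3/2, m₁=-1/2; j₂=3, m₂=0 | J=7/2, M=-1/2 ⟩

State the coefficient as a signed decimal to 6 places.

√[8·1!2!5!/9! · 1!2!3!3!3!4!] = √(384/7)
  +(−1)^0/∏(0,1,2,3,0,2)! = 1/24  (running 1/24)
  +(−1)^1/∏(1,0,1,2,1,3)! = -1/12  (running -1/24)
⟨..|..⟩ = √(384/7)·(-1/24) = -0.308607

−√(2/21) = -0.308607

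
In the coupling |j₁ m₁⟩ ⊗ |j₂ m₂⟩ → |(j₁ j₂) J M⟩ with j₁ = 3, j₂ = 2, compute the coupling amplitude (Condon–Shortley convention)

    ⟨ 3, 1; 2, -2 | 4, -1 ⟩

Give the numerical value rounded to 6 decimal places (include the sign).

+√(2/7) ≈ +0.534522

√[9·1!5!3!/10! · 4!2!0!4!3!5!] = √(10368/7)
  +(−1)^0/∏(0,1,2,0,3,3)! = 1/72  (running 1/72)
⟨..|..⟩ = √(10368/7)·(1/72) = +0.534522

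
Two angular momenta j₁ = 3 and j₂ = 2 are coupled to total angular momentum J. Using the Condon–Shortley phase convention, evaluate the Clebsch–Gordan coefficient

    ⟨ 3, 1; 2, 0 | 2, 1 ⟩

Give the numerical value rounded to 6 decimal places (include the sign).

triangle: 3!·3!·1!/8! = 36/40320
(j±m)!: 4!·2!·2!·2!·3!·1! = 1152
prefactor² = (2J+1)·Δ·N² = 36/7
  k=1: −1/(1!·2!·1!·1!·2!·0!) = -1/4
  k=2: +1/(2!·1!·0!·0!·3!·1!) = 1/12
Σ = -1/6  ⇒  CG² = 36/7·(-1/6)² = 1/7
CG = −√(1/7) = -0.377964

−√(1/7) = -0.377964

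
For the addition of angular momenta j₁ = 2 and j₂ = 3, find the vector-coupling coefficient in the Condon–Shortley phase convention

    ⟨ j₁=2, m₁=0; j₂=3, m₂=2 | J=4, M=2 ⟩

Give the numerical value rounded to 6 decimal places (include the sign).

-0.585540

triangle: 1!*3!*5!/10! = 720/3628800
(j±m)!: 2!*2!*5!*1!*6!*2! = 691200
prefactor² = (2J+1)*Δ*N² = 8640/7
  k=0: +1/(0!*1!*2!*5!*1!*0!) = 1/240
  k=1: −1/(1!*0!*1!*4!*2!*1!) = -1/48
Σ = -1/60  ⇒  CG² = 8640/7*(-1/60)² = 12/35
CG = −√(12/35) = -0.585540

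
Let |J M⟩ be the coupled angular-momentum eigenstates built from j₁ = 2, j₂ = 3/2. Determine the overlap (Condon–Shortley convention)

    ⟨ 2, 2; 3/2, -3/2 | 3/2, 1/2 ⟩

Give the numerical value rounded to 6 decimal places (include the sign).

√[4·2!2!1!/6! · 4!0!0!3!2!1!] = √(32/5)
  +(−1)^0/∏(0,2,0,0,2,1)! = 1/4  (running 1/4)
⟨..|..⟩ = √(32/5)·(1/4) = +0.632456

+0.632456  (= +√(2/5))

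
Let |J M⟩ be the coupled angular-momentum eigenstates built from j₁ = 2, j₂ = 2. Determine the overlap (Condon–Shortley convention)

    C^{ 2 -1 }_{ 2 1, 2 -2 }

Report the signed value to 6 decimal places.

+√(3/7) = +0.654654

triangle: 2!·2!·2!/7! = 8/5040
(j±m)!: 3!·1!·0!·4!·1!·3! = 864
prefactor² = (2J+1)·Δ·N² = 48/7
  k=0: +1/(0!·2!·1!·0!·1!·2!) = 1/4
Σ = 1/4  ⇒  CG² = 48/7·1/4² = 3/7
CG = +√(3/7) = +0.654654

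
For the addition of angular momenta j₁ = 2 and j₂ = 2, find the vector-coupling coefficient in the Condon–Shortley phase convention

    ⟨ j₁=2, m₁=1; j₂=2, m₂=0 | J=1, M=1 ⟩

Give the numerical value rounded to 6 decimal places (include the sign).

−√(3/10) = -0.547723

triangle: 3!×1!×1!/6! = 6/720
(j±m)!: 3!×1!×2!×2!×2!×0! = 48
prefactor² = (2J+1)×Δ×N² = 6/5
  k=1: −1/(1!×2!×0!×1!×1!×0!) = -1/2
Σ = -1/2  ⇒  CG² = 6/5×(-1/2)² = 3/10
CG = −√(3/10) = -0.547723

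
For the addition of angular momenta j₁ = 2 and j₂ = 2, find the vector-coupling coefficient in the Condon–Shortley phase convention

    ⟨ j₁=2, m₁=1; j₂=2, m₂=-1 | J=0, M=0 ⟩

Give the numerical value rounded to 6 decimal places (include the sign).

j₁+j₂−J=4  J+j₁−j₂=0  J−j₁+j₂=0  j₁+j₂+J+1=5
(j₁±m₁, j₂±m₂, J±M) = (3,1,1,3,0,0)
P² = 36/5
sum k=1..1:
  [1] −1/6 = -1/6
S = -1/6
C² = P²·S² = 1/5 ; C = -0.447214

-0.447214  (= −√(1/5))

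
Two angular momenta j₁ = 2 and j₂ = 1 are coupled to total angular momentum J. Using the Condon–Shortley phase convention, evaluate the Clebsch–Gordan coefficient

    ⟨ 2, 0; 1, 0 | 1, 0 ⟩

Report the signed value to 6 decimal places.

j₁+j₂−J=2  J+j₁−j₂=2  J−j₁+j₂=0  j₁+j₂+J+1=5
(j₁±m₁, j₂±m₂, J±M) = (2,2,1,1,1,1)
P² = 2/5
sum k=1..1:
  [1] −1/1 = -1
S = -1
C² = P²·S² = 2/5 ; C = -0.632456

-0.632456  (= −√(2/5))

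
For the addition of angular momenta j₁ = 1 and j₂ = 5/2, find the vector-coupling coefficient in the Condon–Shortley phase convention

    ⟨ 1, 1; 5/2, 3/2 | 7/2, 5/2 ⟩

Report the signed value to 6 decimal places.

j₁+j₂−J=0  J+j₁−j₂=2  J−j₁+j₂=5  j₁+j₂+J+1=8
(j₁±m₁, j₂±m₂, J±M) = (2,0,4,1,6,1)
P² = 11520/7
sum k=0..0:
  [0] +1/48 = 1/48
S = 1/48
C² = P²·S² = 5/7 ; C = +0.845154

+0.845154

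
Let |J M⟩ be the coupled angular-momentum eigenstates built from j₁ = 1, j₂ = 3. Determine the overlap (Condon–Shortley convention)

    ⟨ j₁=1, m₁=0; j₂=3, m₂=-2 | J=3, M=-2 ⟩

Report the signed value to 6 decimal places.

+√(1/3) ≈ +0.577350

√[7·1!1!5!/8! · 1!1!1!5!1!5!] = √(300)
  +(−1)^0/∏(0,1,1,1,0,4)! = 1/24  (running 1/24)
  +(−1)^1/∏(1,0,0,0,1,5)! = -1/120  (running 1/30)
⟨..|..⟩ = √(300)·(1/30) = +0.577350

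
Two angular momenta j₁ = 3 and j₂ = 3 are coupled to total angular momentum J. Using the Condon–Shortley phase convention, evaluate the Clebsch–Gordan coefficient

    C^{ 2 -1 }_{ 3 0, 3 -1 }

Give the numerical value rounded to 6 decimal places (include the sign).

j₁+j₂−J=4  J+j₁−j₂=2  J−j₁+j₂=2  j₁+j₂+J+1=9
(j₁±m₁, j₂±m₂, J±M) = (3,3,2,4,1,3)
P² = 96/7
sum k=1..2:
  [1] −1/12 = -1/12
  [2] +1/8 = 1/8
S = 1/24
C² = P²·S² = 1/42 ; C = +0.154303

+0.154303  (= +√(1/42))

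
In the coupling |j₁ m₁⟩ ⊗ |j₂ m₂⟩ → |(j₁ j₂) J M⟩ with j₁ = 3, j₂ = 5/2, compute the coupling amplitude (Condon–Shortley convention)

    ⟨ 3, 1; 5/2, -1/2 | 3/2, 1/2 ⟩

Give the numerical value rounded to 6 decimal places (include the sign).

triangle: 4!×2!×1!/8! = 48/40320
(j±m)!: 4!×2!×2!×3!×2!×1! = 1152
prefactor² = (2J+1)×Δ×N² = 192/35
  k=1: −1/(1!×3!×1!×1!×1!×0!) = -1/6
  k=2: +1/(2!×2!×0!×0!×2!×1!) = 1/8
Σ = -1/24  ⇒  CG² = 192/35×(-1/24)² = 1/105
CG = −√(1/105) = -0.097590

−√(1/105) = -0.097590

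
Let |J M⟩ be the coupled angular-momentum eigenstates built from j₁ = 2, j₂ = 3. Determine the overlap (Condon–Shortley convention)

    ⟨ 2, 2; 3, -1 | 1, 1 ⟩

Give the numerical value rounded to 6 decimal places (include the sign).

j₁+j₂−J=4  J+j₁−j₂=0  J−j₁+j₂=2  j₁+j₂+J+1=7
(j₁±m₁, j₂±m₂, J±M) = (4,0,2,4,2,0)
P² = 2304/35
sum k=0..0:
  [0] +1/48 = 1/48
S = 1/48
C² = P²·S² = 1/35 ; C = +0.169031

+√(1/35) ≈ +0.169031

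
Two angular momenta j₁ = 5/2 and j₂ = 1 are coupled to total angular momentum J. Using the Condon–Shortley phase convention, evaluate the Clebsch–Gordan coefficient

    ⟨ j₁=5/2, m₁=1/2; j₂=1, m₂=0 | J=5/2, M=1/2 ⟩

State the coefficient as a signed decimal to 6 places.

√[6·1!4!1!/7! · 3!2!1!1!3!2!] = √(144/35)
  +(−1)^0/∏(0,1,2,1,2,0)! = 1/4  (running 1/4)
  +(−1)^1/∏(1,0,1,0,3,1)! = -1/6  (running 1/12)
⟨..|..⟩ = √(144/35)·(1/12) = +0.169031

+√(1/35) ≈ +0.169031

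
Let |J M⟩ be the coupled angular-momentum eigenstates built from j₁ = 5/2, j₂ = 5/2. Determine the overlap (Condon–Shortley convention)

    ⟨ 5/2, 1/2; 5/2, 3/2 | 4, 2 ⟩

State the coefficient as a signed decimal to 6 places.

j₁+j₂−J=1  J+j₁−j₂=4  J−j₁+j₂=4  j₁+j₂+J+1=10
(j₁±m₁, j₂±m₂, J±M) = (3,2,4,1,6,2)
P² = 20736/35
sum k=0..1:
  [0] +1/96 = 1/96
  [1] −1/36 = -1/36
S = -5/288
C² = P²·S² = 5/28 ; C = -0.422577

−√(5/28) = -0.422577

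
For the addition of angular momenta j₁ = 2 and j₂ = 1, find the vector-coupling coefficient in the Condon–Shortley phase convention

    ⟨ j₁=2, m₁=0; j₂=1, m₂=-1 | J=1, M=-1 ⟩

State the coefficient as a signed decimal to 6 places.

triangle: 2!·2!·0!/5! = 4/120
(j±m)!: 2!·2!·0!·2!·0!·2! = 16
prefactor² = (2J+1)·Δ·N² = 8/5
  k=0: +1/(0!·2!·2!·0!·0!·0!) = 1/4
Σ = 1/4  ⇒  CG² = 8/5·1/4² = 1/10
CG = +√(1/10) = +0.316228

+√(1/10) ≈ +0.316228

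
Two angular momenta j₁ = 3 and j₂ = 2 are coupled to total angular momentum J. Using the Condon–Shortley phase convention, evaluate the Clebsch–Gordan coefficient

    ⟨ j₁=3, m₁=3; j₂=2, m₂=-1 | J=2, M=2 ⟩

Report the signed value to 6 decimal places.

triangle: 3!*3!*1!/8! = 36/40320
(j±m)!: 6!*0!*1!*3!*4!*0! = 103680
prefactor² = (2J+1)*Δ*N² = 3240/7
  k=0: +1/(0!*3!*0!*1!*3!*0!) = 1/36
Σ = 1/36  ⇒  CG² = 3240/7*1/36² = 5/14
CG = +√(5/14) = +0.597614

+√(5/14) = +0.597614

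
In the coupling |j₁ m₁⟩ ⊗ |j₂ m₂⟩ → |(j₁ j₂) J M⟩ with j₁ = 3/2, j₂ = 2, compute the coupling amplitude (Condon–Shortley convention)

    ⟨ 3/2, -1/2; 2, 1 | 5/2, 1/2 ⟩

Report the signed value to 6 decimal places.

-0.597614

j₁+j₂−J=1  J+j₁−j₂=2  J−j₁+j₂=3  j₁+j₂+J+1=7
(j₁±m₁, j₂±m₂, J±M) = (1,2,3,1,3,2)
P² = 72/35
sum k=0..1:
  [0] +1/12 = 1/12
  [1] −1/2 = -1/2
S = -5/12
C² = P²·S² = 5/14 ; C = -0.597614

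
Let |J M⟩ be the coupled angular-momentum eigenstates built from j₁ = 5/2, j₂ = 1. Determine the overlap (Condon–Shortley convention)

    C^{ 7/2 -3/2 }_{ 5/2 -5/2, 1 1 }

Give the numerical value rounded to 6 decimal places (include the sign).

√[8·0!5!2!/8! · 0!5!2!0!2!5!] = √(19200/7)
  +(−1)^0/∏(0,0,5,2,0,0)! = 1/240  (running 1/240)
⟨..|..⟩ = √(19200/7)·(1/240) = +0.218218

+0.218218  (= +√(1/21))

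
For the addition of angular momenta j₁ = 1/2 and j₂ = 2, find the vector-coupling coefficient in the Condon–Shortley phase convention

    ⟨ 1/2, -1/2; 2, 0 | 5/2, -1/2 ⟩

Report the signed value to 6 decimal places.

+0.774597  (= +√(3/5))

triangle: 0!*1!*4!/6! = 24/720
(j±m)!: 0!*1!*2!*2!*2!*3! = 48
prefactor² = (2J+1)*Δ*N² = 48/5
  k=0: +1/(0!*0!*1!*2!*0!*2!) = 1/4
Σ = 1/4  ⇒  CG² = 48/5*1/4² = 3/5
CG = +√(3/5) = +0.774597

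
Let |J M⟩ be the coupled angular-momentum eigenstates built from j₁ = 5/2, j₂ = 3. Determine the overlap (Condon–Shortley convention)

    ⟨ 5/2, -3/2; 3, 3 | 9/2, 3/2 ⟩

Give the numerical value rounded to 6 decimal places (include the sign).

j₁+j₂−J=1  J+j₁−j₂=4  J−j₁+j₂=5  j₁+j₂+J+1=11
(j₁±m₁, j₂±m₂, J±M) = (1,4,6,0,6,3)
P² = 4147200/77
sum k=1..1:
  [1] −1/720 = -1/720
S = -1/720
C² = P²·S² = 8/77 ; C = -0.322329

-0.322329  (= −√(8/77))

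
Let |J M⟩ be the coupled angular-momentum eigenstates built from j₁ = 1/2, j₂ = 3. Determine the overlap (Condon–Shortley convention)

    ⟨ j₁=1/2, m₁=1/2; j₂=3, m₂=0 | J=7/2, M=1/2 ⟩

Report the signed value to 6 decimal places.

+0.755929

triangle: 0!·1!·6!/8! = 720/40320
(j±m)!: 1!·0!·3!·3!·4!·3! = 5184
prefactor² = (2J+1)·Δ·N² = 5184/7
  k=0: +1/(0!·0!·0!·3!·1!·3!) = 1/36
Σ = 1/36  ⇒  CG² = 5184/7·1/36² = 4/7
CG = +√(4/7) = +0.755929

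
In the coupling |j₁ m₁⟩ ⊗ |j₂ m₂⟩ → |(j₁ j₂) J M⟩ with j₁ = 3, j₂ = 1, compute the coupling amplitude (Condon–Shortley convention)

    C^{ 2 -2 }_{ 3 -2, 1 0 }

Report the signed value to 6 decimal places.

√[5·2!4!0!/7! · 1!5!1!1!0!4!] = √(960/7)
  +(−1)^1/∏(1,1,4,0,0,0)! = -1/24  (running -1/24)
⟨..|..⟩ = √(960/7)·(-1/24) = -0.487950

-0.487950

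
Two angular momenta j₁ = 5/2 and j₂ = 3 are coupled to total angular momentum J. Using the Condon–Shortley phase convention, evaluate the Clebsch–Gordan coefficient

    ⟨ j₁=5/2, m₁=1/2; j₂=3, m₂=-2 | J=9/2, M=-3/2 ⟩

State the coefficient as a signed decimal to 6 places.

+0.604815

√[10·1!4!5!/11! · 3!2!1!5!3!6!] = √(345600/77)
  +(−1)^0/∏(0,1,2,1,2,4)! = 1/96  (running 1/96)
  +(−1)^1/∏(1,0,1,0,3,5)! = -1/720  (running 13/1440)
⟨..|..⟩ = √(345600/77)·(13/1440) = +0.604815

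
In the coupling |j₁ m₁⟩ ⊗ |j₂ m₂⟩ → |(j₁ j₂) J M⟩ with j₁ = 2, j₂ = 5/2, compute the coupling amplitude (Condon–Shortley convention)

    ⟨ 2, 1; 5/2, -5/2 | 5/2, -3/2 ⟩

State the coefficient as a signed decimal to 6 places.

√[6·2!2!3!/8! · 3!1!0!5!1!4!] = √(432/7)
  +(−1)^0/∏(0,2,1,0,1,3)! = 1/12  (running 1/12)
⟨..|..⟩ = √(432/7)·(1/12) = +0.654654

+√(3/7) = +0.654654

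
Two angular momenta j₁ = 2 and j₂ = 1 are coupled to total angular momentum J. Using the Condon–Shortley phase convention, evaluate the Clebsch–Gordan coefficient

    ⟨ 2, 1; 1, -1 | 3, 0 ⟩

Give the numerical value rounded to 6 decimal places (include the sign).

√[7·0!4!2!/7! · 3!1!0!2!3!3!] = √(144/5)
  +(−1)^0/∏(0,0,1,0,3,2)! = 1/12  (running 1/12)
⟨..|..⟩ = √(144/5)·(1/12) = +0.447214

+√(1/5) = +0.447214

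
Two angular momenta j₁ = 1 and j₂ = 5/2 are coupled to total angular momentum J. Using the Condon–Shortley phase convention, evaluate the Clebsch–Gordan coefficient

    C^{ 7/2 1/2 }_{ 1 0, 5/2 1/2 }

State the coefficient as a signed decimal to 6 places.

√[8·0!2!5!/8! · 1!1!3!2!4!3!] = √(576/7)
  +(−1)^0/∏(0,0,1,3,1,2)! = 1/12  (running 1/12)
⟨..|..⟩ = √(576/7)·(1/12) = +0.755929

+√(4/7) = +0.755929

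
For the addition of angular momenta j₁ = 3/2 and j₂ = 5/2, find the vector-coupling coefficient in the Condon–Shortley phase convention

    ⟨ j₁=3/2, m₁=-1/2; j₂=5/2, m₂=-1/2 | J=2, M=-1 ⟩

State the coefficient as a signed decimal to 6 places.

−√(25/84) = -0.545545

√[5·2!1!3!/7! · 1!2!2!3!1!3!] = √(12/7)
  +(−1)^1/∏(1,1,1,1,0,2)! = -1/2  (running -1/2)
  +(−1)^2/∏(2,0,0,0,1,3)! = 1/12  (running -5/12)
⟨..|..⟩ = √(12/7)·(-5/12) = -0.545545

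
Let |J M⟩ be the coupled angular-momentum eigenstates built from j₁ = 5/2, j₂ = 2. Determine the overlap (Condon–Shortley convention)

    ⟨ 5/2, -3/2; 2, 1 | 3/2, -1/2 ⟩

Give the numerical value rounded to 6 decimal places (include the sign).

j₁+j₂−J=3  J+j₁−j₂=2  J−j₁+j₂=1  j₁+j₂+J+1=7
(j₁±m₁, j₂±m₂, J±M) = (1,4,3,1,1,2)
P² = 96/35
sum k=2..3:
  [2] +1/4 = 1/4
  [3] −1/6 = -1/6
S = 1/12
C² = P²·S² = 2/105 ; C = +0.138013

+√(2/105) ≈ +0.138013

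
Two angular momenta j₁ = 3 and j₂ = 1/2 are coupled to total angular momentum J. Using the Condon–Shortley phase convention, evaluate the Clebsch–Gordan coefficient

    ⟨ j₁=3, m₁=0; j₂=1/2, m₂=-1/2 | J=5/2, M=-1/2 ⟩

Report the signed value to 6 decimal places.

√[6·1!5!0!/7! · 3!3!0!1!2!3!] = √(432/7)
  +(−1)^0/∏(0,1,3,0,2,0)! = 1/12  (running 1/12)
⟨..|..⟩ = √(432/7)·(1/12) = +0.654654

+0.654654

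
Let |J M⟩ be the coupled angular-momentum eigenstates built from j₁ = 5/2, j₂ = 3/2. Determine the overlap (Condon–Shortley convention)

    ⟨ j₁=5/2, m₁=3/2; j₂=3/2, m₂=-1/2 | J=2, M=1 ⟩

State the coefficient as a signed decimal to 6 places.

√[5·2!3!1!/7! · 4!1!1!2!3!1!] = √(24/7)
  +(−1)^0/∏(0,2,1,1,2,0)! = 1/4  (running 1/4)
  +(−1)^1/∏(1,1,0,0,3,1)! = -1/6  (running 1/12)
⟨..|..⟩ = √(24/7)·(1/12) = +0.154303

+√(1/42) ≈ +0.154303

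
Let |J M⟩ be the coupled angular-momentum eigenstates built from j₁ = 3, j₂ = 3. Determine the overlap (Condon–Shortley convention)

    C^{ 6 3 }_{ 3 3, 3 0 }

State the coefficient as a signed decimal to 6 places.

√[13·0!6!6!/13! · 6!0!3!3!9!3!] = √(671846400/11)
  +(−1)^0/∏(0,0,0,3,6,3)! = 1/25920  (running 1/25920)
⟨..|..⟩ = √(671846400/11)·(1/25920) = +0.301511

+√(1/11) = +0.301511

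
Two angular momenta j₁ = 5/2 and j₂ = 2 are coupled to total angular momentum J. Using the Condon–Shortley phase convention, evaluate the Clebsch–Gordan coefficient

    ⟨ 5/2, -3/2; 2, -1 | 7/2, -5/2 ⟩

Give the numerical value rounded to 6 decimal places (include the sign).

-0.125988

j₁+j₂−J=1  J+j₁−j₂=4  J−j₁+j₂=3  j₁+j₂+J+1=9
(j₁±m₁, j₂±m₂, J±M) = (1,4,1,3,1,6)
P² = 2304/7
sum k=0..1:
  [0] +1/48 = 1/48
  [1] −1/36 = -1/36
S = -1/144
C² = P²·S² = 1/63 ; C = -0.125988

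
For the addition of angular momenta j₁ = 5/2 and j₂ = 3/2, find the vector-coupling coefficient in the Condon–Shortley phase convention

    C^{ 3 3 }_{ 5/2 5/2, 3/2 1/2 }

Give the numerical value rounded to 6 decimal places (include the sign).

+0.790569  (= +√(5/8))

√[7·1!4!2!/8! · 5!0!2!1!6!0!] = √(1440)
  +(−1)^0/∏(0,1,0,2,4,0)! = 1/48  (running 1/48)
⟨..|..⟩ = √(1440)·(1/48) = +0.790569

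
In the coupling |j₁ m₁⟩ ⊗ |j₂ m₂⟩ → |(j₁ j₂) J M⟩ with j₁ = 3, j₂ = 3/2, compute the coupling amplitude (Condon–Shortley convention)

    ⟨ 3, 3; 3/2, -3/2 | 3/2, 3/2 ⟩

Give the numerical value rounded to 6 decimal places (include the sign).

√[4·3!3!0!/7! · 6!0!0!3!3!0!] = √(5184/7)
  +(−1)^0/∏(0,3,0,0,3,0)! = 1/36  (running 1/36)
⟨..|..⟩ = √(5184/7)·(1/36) = +0.755929

+√(4/7) ≈ +0.755929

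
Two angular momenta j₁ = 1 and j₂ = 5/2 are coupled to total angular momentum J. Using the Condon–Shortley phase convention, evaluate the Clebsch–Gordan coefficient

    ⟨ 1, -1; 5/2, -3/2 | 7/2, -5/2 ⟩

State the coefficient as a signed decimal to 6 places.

+0.845154

triangle: 0!×2!×5!/8! = 240/40320
(j±m)!: 0!×2!×1!×4!×1!×6! = 34560
prefactor² = (2J+1)×Δ×N² = 11520/7
  k=0: +1/(0!×0!×2!×1!×0!×4!) = 1/48
Σ = 1/48  ⇒  CG² = 11520/7×1/48² = 5/7
CG = +√(5/7) = +0.845154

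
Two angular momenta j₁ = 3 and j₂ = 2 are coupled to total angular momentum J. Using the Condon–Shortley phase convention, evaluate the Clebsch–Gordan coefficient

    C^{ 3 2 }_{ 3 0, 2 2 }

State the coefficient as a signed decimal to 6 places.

+√(1/3) = +0.577350

j₁+j₂−J=2  J+j₁−j₂=4  J−j₁+j₂=2  j₁+j₂+J+1=9
(j₁±m₁, j₂±m₂, J±M) = (3,3,4,0,5,1)
P² = 192
sum k=2..2:
  [2] +1/24 = 1/24
S = 1/24
C² = P²·S² = 1/3 ; C = +0.577350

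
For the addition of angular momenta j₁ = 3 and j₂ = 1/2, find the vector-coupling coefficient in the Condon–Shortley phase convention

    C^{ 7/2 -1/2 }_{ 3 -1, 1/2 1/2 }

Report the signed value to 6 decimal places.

+0.654654

j₁+j₂−J=0  J+j₁−j₂=6  J−j₁+j₂=1  j₁+j₂+J+1=8
(j₁±m₁, j₂±m₂, J±M) = (2,4,1,0,3,4)
P² = 6912/7
sum k=0..0:
  [0] +1/48 = 1/48
S = 1/48
C² = P²·S² = 3/7 ; C = +0.654654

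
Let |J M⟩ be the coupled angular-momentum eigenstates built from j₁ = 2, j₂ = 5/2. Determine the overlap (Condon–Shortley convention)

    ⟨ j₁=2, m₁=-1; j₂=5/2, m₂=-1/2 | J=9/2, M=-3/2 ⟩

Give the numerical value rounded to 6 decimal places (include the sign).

+√(10/21) = +0.690066

triangle: 0!*4!*5!/10! = 2880/3628800
(j±m)!: 1!*3!*2!*3!*3!*6! = 311040
prefactor² = (2J+1)*Δ*N² = 17280/7
  k=0: +1/(0!*0!*3!*2!*1!*3!) = 1/72
Σ = 1/72  ⇒  CG² = 17280/7*1/72² = 10/21
CG = +√(10/21) = +0.690066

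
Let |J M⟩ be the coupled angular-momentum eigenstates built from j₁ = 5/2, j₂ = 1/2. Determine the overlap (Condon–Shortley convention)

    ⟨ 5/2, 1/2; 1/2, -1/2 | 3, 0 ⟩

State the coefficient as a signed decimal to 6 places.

√[7·0!5!1!/7! · 3!2!0!1!3!3!] = √(72)
  +(−1)^0/∏(0,0,2,0,3,1)! = 1/12  (running 1/12)
⟨..|..⟩ = √(72)·(1/12) = +0.707107

+√(1/2) ≈ +0.707107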